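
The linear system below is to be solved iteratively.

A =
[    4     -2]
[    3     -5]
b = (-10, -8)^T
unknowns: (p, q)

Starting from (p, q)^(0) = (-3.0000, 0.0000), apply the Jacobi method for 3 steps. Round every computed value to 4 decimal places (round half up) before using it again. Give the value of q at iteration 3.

0.0400

Iteration 1:
  p = (-10 - (-2)·0.0000) / (4) = -2.5000
  q = (-8 - (3)·-3.0000) / (-5) = -0.2000
Iteration 2:
  p = (-10 - (-2)·-0.2000) / (4) = -2.6000
  q = (-8 - (3)·-2.5000) / (-5) = 0.1000
Iteration 3:
  p = (-10 - (-2)·0.1000) / (4) = -2.4500
  q = (-8 - (3)·-2.6000) / (-5) = 0.0400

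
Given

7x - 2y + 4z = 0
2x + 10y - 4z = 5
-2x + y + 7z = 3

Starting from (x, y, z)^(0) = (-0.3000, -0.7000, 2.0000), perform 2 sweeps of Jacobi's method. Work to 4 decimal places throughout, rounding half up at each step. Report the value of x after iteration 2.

Iteration 1:
  x = (0 - (-2)·-0.7000 - (4)·2.0000) / (7) = -1.3429
  y = (5 - (2)·-0.3000 - (-4)·2.0000) / (10) = 1.3600
  z = (3 - (-2)·-0.3000 - (1)·-0.7000) / (7) = 0.4429
Iteration 2:
  x = (0 - (-2)·1.3600 - (4)·0.4429) / (7) = 0.1355
  y = (5 - (2)·-1.3429 - (-4)·0.4429) / (10) = 0.9457
  z = (3 - (-2)·-1.3429 - (1)·1.3600) / (7) = -0.1494

0.1355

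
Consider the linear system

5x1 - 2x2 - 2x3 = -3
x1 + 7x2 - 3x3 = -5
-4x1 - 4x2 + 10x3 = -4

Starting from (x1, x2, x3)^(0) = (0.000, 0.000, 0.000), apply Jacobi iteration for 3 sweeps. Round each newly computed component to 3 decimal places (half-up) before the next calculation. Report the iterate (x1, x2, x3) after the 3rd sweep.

Iteration 1:
  x1 = (-3 - (-2)·0.000 - (-2)·0.000) / (5) = -0.600
  x2 = (-5 - (1)·0.000 - (-3)·0.000) / (7) = -0.714
  x3 = (-4 - (-4)·0.000 - (-4)·0.000) / (10) = -0.400
Iteration 2:
  x1 = (-3 - (-2)·-0.714 - (-2)·-0.400) / (5) = -1.046
  x2 = (-5 - (1)·-0.600 - (-3)·-0.400) / (7) = -0.800
  x3 = (-4 - (-4)·-0.600 - (-4)·-0.714) / (10) = -0.926
Iteration 3:
  x1 = (-3 - (-2)·-0.800 - (-2)·-0.926) / (5) = -1.290
  x2 = (-5 - (1)·-1.046 - (-3)·-0.926) / (7) = -0.962
  x3 = (-4 - (-4)·-1.046 - (-4)·-0.800) / (10) = -1.138

(-1.290, -0.962, -1.138)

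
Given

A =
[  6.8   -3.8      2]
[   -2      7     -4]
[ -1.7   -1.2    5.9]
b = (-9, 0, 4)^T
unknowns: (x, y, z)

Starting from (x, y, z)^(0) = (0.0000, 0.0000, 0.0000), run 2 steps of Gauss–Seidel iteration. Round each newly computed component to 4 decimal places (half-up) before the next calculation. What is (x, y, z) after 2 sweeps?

(-1.5994, -0.3314, 0.1497)

Iteration 1:
  x = (-9 - (-3.8)·0.0000 - (2)·0.0000) / (6.8) = -1.3235
  y = (0 - (-2)·-1.3235 - (-4)·0.0000) / (7) = -0.3781
  z = (4 - (-1.7)·-1.3235 - (-1.2)·-0.3781) / (5.9) = 0.2197
Iteration 2:
  x = (-9 - (-3.8)·-0.3781 - (2)·0.2197) / (6.8) = -1.5994
  y = (0 - (-2)·-1.5994 - (-4)·0.2197) / (7) = -0.3314
  z = (4 - (-1.7)·-1.5994 - (-1.2)·-0.3314) / (5.9) = 0.1497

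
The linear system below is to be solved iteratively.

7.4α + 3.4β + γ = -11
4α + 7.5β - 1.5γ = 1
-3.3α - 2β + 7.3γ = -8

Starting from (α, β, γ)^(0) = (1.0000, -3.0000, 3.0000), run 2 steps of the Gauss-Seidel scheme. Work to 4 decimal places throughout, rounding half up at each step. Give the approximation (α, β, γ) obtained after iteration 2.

(-1.8071, 0.8867, -1.6699)

Iteration 1:
  α = (-11 - (3.4)·-3.0000 - (1)·3.0000) / (7.4) = -0.5135
  β = (1 - (4)·-0.5135 - (-1.5)·3.0000) / (7.5) = 1.0072
  γ = (-8 - (-3.3)·-0.5135 - (-2)·1.0072) / (7.3) = -1.0521
Iteration 2:
  α = (-11 - (3.4)·1.0072 - (1)·-1.0521) / (7.4) = -1.8071
  β = (1 - (4)·-1.8071 - (-1.5)·-1.0521) / (7.5) = 0.8867
  γ = (-8 - (-3.3)·-1.8071 - (-2)·0.8867) / (7.3) = -1.6699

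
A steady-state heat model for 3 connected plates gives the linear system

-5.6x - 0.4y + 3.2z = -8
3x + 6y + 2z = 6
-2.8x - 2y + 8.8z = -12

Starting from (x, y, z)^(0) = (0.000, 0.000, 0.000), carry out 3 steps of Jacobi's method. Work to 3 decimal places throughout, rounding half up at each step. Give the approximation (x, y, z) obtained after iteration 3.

Iteration 1:
  x = (-8 - (-0.4)·0.000 - (3.2)·0.000) / (-5.6) = 1.429
  y = (6 - (3)·0.000 - (2)·0.000) / (6) = 1.000
  z = (-12 - (-2.8)·0.000 - (-2)·0.000) / (8.8) = -1.364
Iteration 2:
  x = (-8 - (-0.4)·1.000 - (3.2)·-1.364) / (-5.6) = 0.578
  y = (6 - (3)·1.429 - (2)·-1.364) / (6) = 0.740
  z = (-12 - (-2.8)·1.429 - (-2)·1.000) / (8.8) = -0.682
Iteration 3:
  x = (-8 - (-0.4)·0.740 - (3.2)·-0.682) / (-5.6) = 0.986
  y = (6 - (3)·0.578 - (2)·-0.682) / (6) = 0.938
  z = (-12 - (-2.8)·0.578 - (-2)·0.740) / (8.8) = -1.012

(0.986, 0.938, -1.012)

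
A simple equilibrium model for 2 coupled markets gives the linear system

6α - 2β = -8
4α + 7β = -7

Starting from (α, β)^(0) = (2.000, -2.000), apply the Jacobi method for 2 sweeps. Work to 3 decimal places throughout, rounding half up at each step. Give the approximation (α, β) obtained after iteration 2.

Iteration 1:
  α = (-8 - (-2)·-2.000) / (6) = -2.000
  β = (-7 - (4)·2.000) / (7) = -2.143
Iteration 2:
  α = (-8 - (-2)·-2.143) / (6) = -2.048
  β = (-7 - (4)·-2.000) / (7) = 0.143

(-2.048, 0.143)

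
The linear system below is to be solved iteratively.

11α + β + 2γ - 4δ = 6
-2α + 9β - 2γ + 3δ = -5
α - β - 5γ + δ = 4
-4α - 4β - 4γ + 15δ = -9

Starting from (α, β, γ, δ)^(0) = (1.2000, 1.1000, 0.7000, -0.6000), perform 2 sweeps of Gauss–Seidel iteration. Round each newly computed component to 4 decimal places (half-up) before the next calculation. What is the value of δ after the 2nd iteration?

-0.8073

Iteration 1:
  α = (6 - (1)·1.1000 - (2)·0.7000 - (-4)·-0.6000) / (11) = 0.1000
  β = (-5 - (-2)·0.1000 - (-2)·0.7000 - (3)·-0.6000) / (9) = -0.1778
  γ = (4 - (1)·0.1000 - (-1)·-0.1778 - (1)·-0.6000) / (-5) = -0.8644
  δ = (-9 - (-4)·0.1000 - (-4)·-0.1778 - (-4)·-0.8644) / (15) = -0.8513
Iteration 2:
  α = (6 - (1)·-0.1778 - (2)·-0.8644 - (-4)·-0.8513) / (11) = 0.4092
  β = (-5 - (-2)·0.4092 - (-2)·-0.8644 - (3)·-0.8513) / (9) = -0.3729
  γ = (4 - (1)·0.4092 - (-1)·-0.3729 - (1)·-0.8513) / (-5) = -0.8138
  δ = (-9 - (-4)·0.4092 - (-4)·-0.3729 - (-4)·-0.8138) / (15) = -0.8073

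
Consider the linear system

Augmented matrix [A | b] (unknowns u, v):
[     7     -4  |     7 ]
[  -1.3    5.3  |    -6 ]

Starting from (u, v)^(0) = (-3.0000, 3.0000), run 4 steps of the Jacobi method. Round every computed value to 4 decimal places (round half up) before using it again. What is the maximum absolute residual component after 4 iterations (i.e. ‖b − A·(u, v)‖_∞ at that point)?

0.7853

Iteration 1:
  u = (7 - (-4)·3.0000) / (7) = 2.7143
  v = (-6 - (-1.3)·-3.0000) / (5.3) = -1.8679
Iteration 2:
  u = (7 - (-4)·-1.8679) / (7) = -0.0674
  v = (-6 - (-1.3)·2.7143) / (5.3) = -0.4663
Iteration 3:
  u = (7 - (-4)·-0.4663) / (7) = 0.7335
  v = (-6 - (-1.3)·-0.0674) / (5.3) = -1.1486
Iteration 4:
  u = (7 - (-4)·-1.1486) / (7) = 0.3437
  v = (-6 - (-1.3)·0.7335) / (5.3) = -0.9522
Residual b − A·x = (0.7853, -0.5065); ∞-norm = 0.7853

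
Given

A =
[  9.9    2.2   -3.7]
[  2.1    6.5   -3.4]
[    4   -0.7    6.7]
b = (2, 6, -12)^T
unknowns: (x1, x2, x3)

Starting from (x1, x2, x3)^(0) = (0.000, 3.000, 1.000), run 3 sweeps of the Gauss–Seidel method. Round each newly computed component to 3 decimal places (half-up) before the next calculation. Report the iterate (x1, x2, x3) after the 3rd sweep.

(-0.367, 0.347, -1.536)

Iteration 1:
  x1 = (2 - (2.2)·3.000 - (-3.7)·1.000) / (9.9) = -0.091
  x2 = (6 - (2.1)·-0.091 - (-3.4)·1.000) / (6.5) = 1.476
  x3 = (-12 - (4)·-0.091 - (-0.7)·1.476) / (6.7) = -1.583
Iteration 2:
  x1 = (2 - (2.2)·1.476 - (-3.7)·-1.583) / (9.9) = -0.718
  x2 = (6 - (2.1)·-0.718 - (-3.4)·-1.583) / (6.5) = 0.327
  x3 = (-12 - (4)·-0.718 - (-0.7)·0.327) / (6.7) = -1.328
Iteration 3:
  x1 = (2 - (2.2)·0.327 - (-3.7)·-1.328) / (9.9) = -0.367
  x2 = (6 - (2.1)·-0.367 - (-3.4)·-1.328) / (6.5) = 0.347
  x3 = (-12 - (4)·-0.367 - (-0.7)·0.347) / (6.7) = -1.536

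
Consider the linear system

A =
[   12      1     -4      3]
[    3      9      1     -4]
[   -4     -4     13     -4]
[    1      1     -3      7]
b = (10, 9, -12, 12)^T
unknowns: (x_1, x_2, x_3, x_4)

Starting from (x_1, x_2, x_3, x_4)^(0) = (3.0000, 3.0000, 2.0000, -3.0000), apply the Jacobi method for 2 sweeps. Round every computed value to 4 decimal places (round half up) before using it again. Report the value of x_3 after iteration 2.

-0.2589

Iteration 1:
  x_1 = (10 - (1)·3.0000 - (-4)·2.0000 - (3)·-3.0000) / (12) = 2.0000
  x_2 = (9 - (3)·3.0000 - (1)·2.0000 - (-4)·-3.0000) / (9) = -1.5556
  x_3 = (-12 - (-4)·3.0000 - (-4)·3.0000 - (-4)·-3.0000) / (13) = 0.0000
  x_4 = (12 - (1)·3.0000 - (1)·3.0000 - (-3)·2.0000) / (7) = 1.7143
Iteration 2:
  x_1 = (10 - (1)·-1.5556 - (-4)·0.0000 - (3)·1.7143) / (12) = 0.5344
  x_2 = (9 - (3)·2.0000 - (1)·0.0000 - (-4)·1.7143) / (9) = 1.0952
  x_3 = (-12 - (-4)·2.0000 - (-4)·-1.5556 - (-4)·1.7143) / (13) = -0.2589
  x_4 = (12 - (1)·2.0000 - (1)·-1.5556 - (-3)·0.0000) / (7) = 1.6508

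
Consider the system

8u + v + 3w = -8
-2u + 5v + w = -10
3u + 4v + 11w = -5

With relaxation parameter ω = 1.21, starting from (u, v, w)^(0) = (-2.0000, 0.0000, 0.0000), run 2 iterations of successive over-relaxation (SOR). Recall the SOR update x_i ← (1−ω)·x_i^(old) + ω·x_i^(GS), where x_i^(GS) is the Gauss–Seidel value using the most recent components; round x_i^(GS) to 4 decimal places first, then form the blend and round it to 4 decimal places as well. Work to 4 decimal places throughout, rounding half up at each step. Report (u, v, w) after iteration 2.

(-1.0485, -2.5674, 0.7275)

Iteration 1:
  u: GS value = (-8 - (1)·0.0000 - (3)·0.0000) / (8) = -1.0000;  u ← (1−ω)·-2.0000 + ω·-1.0000 = -0.7900
  v: GS value = (-10 - (-2)·-0.7900 - (1)·0.0000) / (5) = -2.3160;  v ← (1−ω)·0.0000 + ω·-2.3160 = -2.8024
  w: GS value = (-5 - (3)·-0.7900 - (4)·-2.8024) / (11) = 0.7800;  w ← (1−ω)·0.0000 + ω·0.7800 = 0.9438
Iteration 2:
  u: GS value = (-8 - (1)·-2.8024 - (3)·0.9438) / (8) = -1.0036;  u ← (1−ω)·-0.7900 + ω·-1.0036 = -1.0485
  v: GS value = (-10 - (-2)·-1.0485 - (1)·0.9438) / (5) = -2.6082;  v ← (1−ω)·-2.8024 + ω·-2.6082 = -2.5674
  w: GS value = (-5 - (3)·-1.0485 - (4)·-2.5674) / (11) = 0.7650;  w ← (1−ω)·0.9438 + ω·0.7650 = 0.7275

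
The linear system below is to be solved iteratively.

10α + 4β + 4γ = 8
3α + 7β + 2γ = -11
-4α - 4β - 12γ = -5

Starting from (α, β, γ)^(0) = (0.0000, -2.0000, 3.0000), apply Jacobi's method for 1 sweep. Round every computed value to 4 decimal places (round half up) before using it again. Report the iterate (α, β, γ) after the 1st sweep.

Iteration 1:
  α = (8 - (4)·-2.0000 - (4)·3.0000) / (10) = 0.4000
  β = (-11 - (3)·0.0000 - (2)·3.0000) / (7) = -2.4286
  γ = (-5 - (-4)·0.0000 - (-4)·-2.0000) / (-12) = 1.0833

(0.4000, -2.4286, 1.0833)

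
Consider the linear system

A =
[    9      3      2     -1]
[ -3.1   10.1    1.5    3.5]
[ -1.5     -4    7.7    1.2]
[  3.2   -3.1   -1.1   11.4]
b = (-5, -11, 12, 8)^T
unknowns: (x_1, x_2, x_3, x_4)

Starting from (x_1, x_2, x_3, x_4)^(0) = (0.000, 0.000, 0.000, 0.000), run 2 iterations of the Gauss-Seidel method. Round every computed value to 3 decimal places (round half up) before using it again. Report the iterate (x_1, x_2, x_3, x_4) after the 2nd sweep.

(-0.247, -1.488, 0.645, 0.429)

Iteration 1:
  x_1 = (-5 - (3)·0.000 - (2)·0.000 - (-1)·0.000) / (9) = -0.556
  x_2 = (-11 - (-3.1)·-0.556 - (1.5)·0.000 - (3.5)·0.000) / (10.1) = -1.260
  x_3 = (12 - (-1.5)·-0.556 - (-4)·-1.260 - (1.2)·0.000) / (7.7) = 0.796
  x_4 = (8 - (3.2)·-0.556 - (-3.1)·-1.260 - (-1.1)·0.796) / (11.4) = 0.592
Iteration 2:
  x_1 = (-5 - (3)·-1.260 - (2)·0.796 - (-1)·0.592) / (9) = -0.247
  x_2 = (-11 - (-3.1)·-0.247 - (1.5)·0.796 - (3.5)·0.592) / (10.1) = -1.488
  x_3 = (12 - (-1.5)·-0.247 - (-4)·-1.488 - (1.2)·0.592) / (7.7) = 0.645
  x_4 = (8 - (3.2)·-0.247 - (-3.1)·-1.488 - (-1.1)·0.645) / (11.4) = 0.429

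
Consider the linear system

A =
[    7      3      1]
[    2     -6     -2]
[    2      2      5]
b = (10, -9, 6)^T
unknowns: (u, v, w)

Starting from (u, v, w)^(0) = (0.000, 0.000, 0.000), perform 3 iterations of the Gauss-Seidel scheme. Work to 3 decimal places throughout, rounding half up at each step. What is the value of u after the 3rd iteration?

0.639

Iteration 1:
  u = (10 - (3)·0.000 - (1)·0.000) / (7) = 1.429
  v = (-9 - (2)·1.429 - (-2)·0.000) / (-6) = 1.976
  w = (6 - (2)·1.429 - (2)·1.976) / (5) = -0.162
Iteration 2:
  u = (10 - (3)·1.976 - (1)·-0.162) / (7) = 0.605
  v = (-9 - (2)·0.605 - (-2)·-0.162) / (-6) = 1.756
  w = (6 - (2)·0.605 - (2)·1.756) / (5) = 0.256
Iteration 3:
  u = (10 - (3)·1.756 - (1)·0.256) / (7) = 0.639
  v = (-9 - (2)·0.639 - (-2)·0.256) / (-6) = 1.628
  w = (6 - (2)·0.639 - (2)·1.628) / (5) = 0.293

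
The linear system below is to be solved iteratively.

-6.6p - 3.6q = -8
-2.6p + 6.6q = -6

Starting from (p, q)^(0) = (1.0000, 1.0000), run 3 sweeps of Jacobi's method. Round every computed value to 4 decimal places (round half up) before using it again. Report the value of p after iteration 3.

Iteration 1:
  p = (-8 - (-3.6)·1.0000) / (-6.6) = 0.6667
  q = (-6 - (-2.6)·1.0000) / (6.6) = -0.5152
Iteration 2:
  p = (-8 - (-3.6)·-0.5152) / (-6.6) = 1.4931
  q = (-6 - (-2.6)·0.6667) / (6.6) = -0.6465
Iteration 3:
  p = (-8 - (-3.6)·-0.6465) / (-6.6) = 1.5648
  q = (-6 - (-2.6)·1.4931) / (6.6) = -0.3209

1.5648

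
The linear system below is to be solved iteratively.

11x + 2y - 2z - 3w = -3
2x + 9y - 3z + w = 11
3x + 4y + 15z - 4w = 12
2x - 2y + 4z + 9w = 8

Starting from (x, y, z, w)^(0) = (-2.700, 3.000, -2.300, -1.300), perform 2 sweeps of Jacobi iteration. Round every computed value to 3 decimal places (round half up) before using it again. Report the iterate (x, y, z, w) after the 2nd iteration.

(0.411, 1.287, 1.646, 1.423)

Iteration 1:
  x = (-3 - (2)·3.000 - (-2)·-2.300 - (-3)·-1.300) / (11) = -1.591
  y = (11 - (2)·-2.700 - (-3)·-2.300 - (1)·-1.300) / (9) = 1.200
  z = (12 - (3)·-2.700 - (4)·3.000 - (-4)·-1.300) / (15) = 0.193
  w = (8 - (2)·-2.700 - (-2)·3.000 - (4)·-2.300) / (9) = 3.178
Iteration 2:
  x = (-3 - (2)·1.200 - (-2)·0.193 - (-3)·3.178) / (11) = 0.411
  y = (11 - (2)·-1.591 - (-3)·0.193 - (1)·3.178) / (9) = 1.287
  z = (12 - (3)·-1.591 - (4)·1.200 - (-4)·3.178) / (15) = 1.646
  w = (8 - (2)·-1.591 - (-2)·1.200 - (4)·0.193) / (9) = 1.423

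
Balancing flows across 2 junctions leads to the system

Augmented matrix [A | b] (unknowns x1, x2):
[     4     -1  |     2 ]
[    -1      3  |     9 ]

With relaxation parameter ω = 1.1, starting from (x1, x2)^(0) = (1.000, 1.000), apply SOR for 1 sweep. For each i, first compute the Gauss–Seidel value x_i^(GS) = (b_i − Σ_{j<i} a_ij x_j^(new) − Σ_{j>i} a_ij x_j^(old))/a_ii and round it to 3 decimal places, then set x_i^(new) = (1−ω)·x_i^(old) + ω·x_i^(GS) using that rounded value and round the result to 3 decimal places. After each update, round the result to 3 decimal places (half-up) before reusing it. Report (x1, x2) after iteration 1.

(0.725, 3.466)

Iteration 1:
  x1: GS value = (2 - (-1)·1.000) / (4) = 0.750;  x1 ← (1−ω)·1.000 + ω·0.750 = 0.725
  x2: GS value = (9 - (-1)·0.725) / (3) = 3.242;  x2 ← (1−ω)·1.000 + ω·3.242 = 3.466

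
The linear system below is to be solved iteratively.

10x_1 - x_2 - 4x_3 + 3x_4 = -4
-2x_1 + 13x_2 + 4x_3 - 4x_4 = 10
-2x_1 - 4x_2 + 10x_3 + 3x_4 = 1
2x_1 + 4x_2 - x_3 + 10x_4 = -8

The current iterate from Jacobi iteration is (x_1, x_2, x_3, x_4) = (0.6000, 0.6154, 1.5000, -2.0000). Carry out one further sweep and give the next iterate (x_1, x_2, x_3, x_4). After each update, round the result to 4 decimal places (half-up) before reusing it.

One sweep:
  x_1 = (-4 - (-1)·0.6154 - (-4)·1.5000 - (3)·-2.0000) / (10) = 0.8615
  x_2 = (10 - (-2)·0.6000 - (4)·1.5000 - (-4)·-2.0000) / (13) = -0.2154
  x_3 = (1 - (-2)·0.6000 - (-4)·0.6154 - (3)·-2.0000) / (10) = 1.0662
  x_4 = (-8 - (2)·0.6000 - (4)·0.6154 - (-1)·1.5000) / (10) = -1.0162

(0.8615, -0.2154, 1.0662, -1.0162)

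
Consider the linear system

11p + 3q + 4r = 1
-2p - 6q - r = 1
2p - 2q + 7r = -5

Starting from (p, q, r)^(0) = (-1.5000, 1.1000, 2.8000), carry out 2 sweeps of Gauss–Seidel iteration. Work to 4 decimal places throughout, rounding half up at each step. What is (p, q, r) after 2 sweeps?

(0.3076, -0.1979, -0.8587)

Iteration 1:
  p = (1 - (3)·1.1000 - (4)·2.8000) / (11) = -1.2273
  q = (1 - (-2)·-1.2273 - (-1)·2.8000) / (-6) = -0.2242
  r = (-5 - (2)·-1.2273 - (-2)·-0.2242) / (7) = -0.4277
Iteration 2:
  p = (1 - (3)·-0.2242 - (4)·-0.4277) / (11) = 0.3076
  q = (1 - (-2)·0.3076 - (-1)·-0.4277) / (-6) = -0.1979
  r = (-5 - (2)·0.3076 - (-2)·-0.1979) / (7) = -0.8587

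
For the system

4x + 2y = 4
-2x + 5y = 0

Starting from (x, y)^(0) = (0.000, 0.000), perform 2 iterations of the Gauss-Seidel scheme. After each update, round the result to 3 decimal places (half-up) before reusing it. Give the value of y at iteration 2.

0.320

Iteration 1:
  x = (4 - (2)·0.000) / (4) = 1.000
  y = (0 - (-2)·1.000) / (5) = 0.400
Iteration 2:
  x = (4 - (2)·0.400) / (4) = 0.800
  y = (0 - (-2)·0.800) / (5) = 0.320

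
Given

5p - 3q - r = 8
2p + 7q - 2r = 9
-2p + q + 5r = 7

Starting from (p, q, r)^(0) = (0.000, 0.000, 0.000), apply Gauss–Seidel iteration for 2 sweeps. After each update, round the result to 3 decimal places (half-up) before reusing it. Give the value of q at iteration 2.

1.115

Iteration 1:
  p = (8 - (-3)·0.000 - (-1)·0.000) / (5) = 1.600
  q = (9 - (2)·1.600 - (-2)·0.000) / (7) = 0.829
  r = (7 - (-2)·1.600 - (1)·0.829) / (5) = 1.874
Iteration 2:
  p = (8 - (-3)·0.829 - (-1)·1.874) / (5) = 2.472
  q = (9 - (2)·2.472 - (-2)·1.874) / (7) = 1.115
  r = (7 - (-2)·2.472 - (1)·1.115) / (5) = 2.166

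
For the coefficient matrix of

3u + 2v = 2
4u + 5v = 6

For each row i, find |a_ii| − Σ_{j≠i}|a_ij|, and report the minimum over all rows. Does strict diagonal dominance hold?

row 1: |3| − (2) = 1
row 2: |5| − (4) = 1
minimum over rows = 1 → strictly diagonally dominant (convergence guaranteed)

1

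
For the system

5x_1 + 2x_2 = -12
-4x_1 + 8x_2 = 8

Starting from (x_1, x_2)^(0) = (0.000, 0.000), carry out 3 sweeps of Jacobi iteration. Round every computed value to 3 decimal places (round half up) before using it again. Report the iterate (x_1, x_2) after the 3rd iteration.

(-2.320, -0.400)

Iteration 1:
  x_1 = (-12 - (2)·0.000) / (5) = -2.400
  x_2 = (8 - (-4)·0.000) / (8) = 1.000
Iteration 2:
  x_1 = (-12 - (2)·1.000) / (5) = -2.800
  x_2 = (8 - (-4)·-2.400) / (8) = -0.200
Iteration 3:
  x_1 = (-12 - (2)·-0.200) / (5) = -2.320
  x_2 = (8 - (-4)·-2.800) / (8) = -0.400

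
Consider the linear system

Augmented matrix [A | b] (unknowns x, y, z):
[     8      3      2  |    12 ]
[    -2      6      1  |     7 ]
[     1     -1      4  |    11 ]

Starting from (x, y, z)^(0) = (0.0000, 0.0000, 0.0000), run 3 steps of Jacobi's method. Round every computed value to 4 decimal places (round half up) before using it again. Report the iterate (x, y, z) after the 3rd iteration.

Iteration 1:
  x = (12 - (3)·0.0000 - (2)·0.0000) / (8) = 1.5000
  y = (7 - (-2)·0.0000 - (1)·0.0000) / (6) = 1.1667
  z = (11 - (1)·0.0000 - (-1)·0.0000) / (4) = 2.7500
Iteration 2:
  x = (12 - (3)·1.1667 - (2)·2.7500) / (8) = 0.3750
  y = (7 - (-2)·1.5000 - (1)·2.7500) / (6) = 1.2083
  z = (11 - (1)·1.5000 - (-1)·1.1667) / (4) = 2.6667
Iteration 3:
  x = (12 - (3)·1.2083 - (2)·2.6667) / (8) = 0.3802
  y = (7 - (-2)·0.3750 - (1)·2.6667) / (6) = 0.8472
  z = (11 - (1)·0.3750 - (-1)·1.2083) / (4) = 2.9583

(0.3802, 0.8472, 2.9583)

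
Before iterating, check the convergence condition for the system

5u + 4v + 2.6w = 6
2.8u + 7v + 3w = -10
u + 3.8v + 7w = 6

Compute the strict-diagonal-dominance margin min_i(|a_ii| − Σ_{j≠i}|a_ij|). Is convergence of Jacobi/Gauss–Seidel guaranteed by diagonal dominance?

row 1: |5| − (4+2.6) = -1.6
row 2: |7| − (2.8+3) = 1.2
row 3: |7| − (1+3.8) = 2.2
minimum over rows = -1.6 → not strictly diagonally dominant

-1.6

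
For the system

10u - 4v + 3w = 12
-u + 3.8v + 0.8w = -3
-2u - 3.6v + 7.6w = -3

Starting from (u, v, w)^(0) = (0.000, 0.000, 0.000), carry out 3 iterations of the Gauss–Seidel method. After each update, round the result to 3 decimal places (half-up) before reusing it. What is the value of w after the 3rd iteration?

Iteration 1:
  u = (12 - (-4)·0.000 - (3)·0.000) / (10) = 1.200
  v = (-3 - (-1)·1.200 - (0.8)·0.000) / (3.8) = -0.474
  w = (-3 - (-2)·1.200 - (-3.6)·-0.474) / (7.6) = -0.303
Iteration 2:
  u = (12 - (-4)·-0.474 - (3)·-0.303) / (10) = 1.101
  v = (-3 - (-1)·1.101 - (0.8)·-0.303) / (3.8) = -0.436
  w = (-3 - (-2)·1.101 - (-3.6)·-0.436) / (7.6) = -0.312
Iteration 3:
  u = (12 - (-4)·-0.436 - (3)·-0.312) / (10) = 1.119
  v = (-3 - (-1)·1.119 - (0.8)·-0.312) / (3.8) = -0.429
  w = (-3 - (-2)·1.119 - (-3.6)·-0.429) / (7.6) = -0.303

-0.303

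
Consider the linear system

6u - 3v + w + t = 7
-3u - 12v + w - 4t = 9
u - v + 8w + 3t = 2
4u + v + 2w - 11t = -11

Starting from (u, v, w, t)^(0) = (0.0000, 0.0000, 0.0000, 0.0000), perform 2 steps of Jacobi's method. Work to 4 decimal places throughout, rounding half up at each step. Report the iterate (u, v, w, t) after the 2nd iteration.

Iteration 1:
  u = (7 - (-3)·0.0000 - (1)·0.0000 - (1)·0.0000) / (6) = 1.1667
  v = (9 - (-3)·0.0000 - (1)·0.0000 - (-4)·0.0000) / (-12) = -0.7500
  w = (2 - (1)·0.0000 - (-1)·0.0000 - (3)·0.0000) / (8) = 0.2500
  t = (-11 - (4)·0.0000 - (1)·0.0000 - (2)·0.0000) / (-11) = 1.0000
Iteration 2:
  u = (7 - (-3)·-0.7500 - (1)·0.2500 - (1)·1.0000) / (6) = 0.5833
  v = (9 - (-3)·1.1667 - (1)·0.2500 - (-4)·1.0000) / (-12) = -1.3542
  w = (2 - (1)·1.1667 - (-1)·-0.7500 - (3)·1.0000) / (8) = -0.3646
  t = (-11 - (4)·1.1667 - (1)·-0.7500 - (2)·0.2500) / (-11) = 1.4015

(0.5833, -1.3542, -0.3646, 1.4015)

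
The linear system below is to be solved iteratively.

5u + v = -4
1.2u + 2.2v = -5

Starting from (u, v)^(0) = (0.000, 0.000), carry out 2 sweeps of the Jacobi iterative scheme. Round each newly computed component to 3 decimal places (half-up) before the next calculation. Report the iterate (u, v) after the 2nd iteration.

(-0.345, -1.836)

Iteration 1:
  u = (-4 - (1)·0.000) / (5) = -0.800
  v = (-5 - (1.2)·0.000) / (2.2) = -2.273
Iteration 2:
  u = (-4 - (1)·-2.273) / (5) = -0.345
  v = (-5 - (1.2)·-0.800) / (2.2) = -1.836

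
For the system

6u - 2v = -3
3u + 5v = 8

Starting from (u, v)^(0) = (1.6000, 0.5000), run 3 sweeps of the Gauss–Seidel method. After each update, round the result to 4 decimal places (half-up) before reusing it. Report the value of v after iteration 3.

Iteration 1:
  u = (-3 - (-2)·0.5000) / (6) = -0.3333
  v = (8 - (3)·-0.3333) / (5) = 1.8000
Iteration 2:
  u = (-3 - (-2)·1.8000) / (6) = 0.1000
  v = (8 - (3)·0.1000) / (5) = 1.5400
Iteration 3:
  u = (-3 - (-2)·1.5400) / (6) = 0.0133
  v = (8 - (3)·0.0133) / (5) = 1.5920

1.5920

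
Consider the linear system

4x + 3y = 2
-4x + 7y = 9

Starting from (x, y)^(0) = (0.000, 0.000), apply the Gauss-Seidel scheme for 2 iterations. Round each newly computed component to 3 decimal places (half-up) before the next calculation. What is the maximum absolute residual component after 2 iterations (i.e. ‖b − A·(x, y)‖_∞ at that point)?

2.018

Iteration 1:
  x = (2 - (3)·0.000) / (4) = 0.500
  y = (9 - (-4)·0.500) / (7) = 1.571
Iteration 2:
  x = (2 - (3)·1.571) / (4) = -0.678
  y = (9 - (-4)·-0.678) / (7) = 0.898
Residual b − A·x = (2.018, 0.002); ∞-norm = 2.018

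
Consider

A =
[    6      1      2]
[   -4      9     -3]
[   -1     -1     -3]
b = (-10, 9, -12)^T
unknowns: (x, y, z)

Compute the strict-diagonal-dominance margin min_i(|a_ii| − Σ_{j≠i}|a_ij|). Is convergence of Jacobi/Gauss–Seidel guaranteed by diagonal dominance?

row 1: |6| − (1+2) = 3
row 2: |9| − (4+3) = 2
row 3: |-3| − (1+1) = 1
minimum over rows = 1 → strictly diagonally dominant (convergence guaranteed)

1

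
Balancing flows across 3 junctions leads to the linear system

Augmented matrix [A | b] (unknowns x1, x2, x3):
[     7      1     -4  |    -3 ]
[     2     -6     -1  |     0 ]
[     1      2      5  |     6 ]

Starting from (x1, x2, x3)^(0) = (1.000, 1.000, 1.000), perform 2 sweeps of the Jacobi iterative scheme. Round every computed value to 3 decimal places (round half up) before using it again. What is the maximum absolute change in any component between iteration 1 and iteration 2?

Iteration 1:
  x1 = (-3 - (1)·1.000 - (-4)·1.000) / (7) = 0.000
  x2 = (0 - (2)·1.000 - (-1)·1.000) / (-6) = 0.167
  x3 = (6 - (1)·1.000 - (2)·1.000) / (5) = 0.600
Iteration 2:
  x1 = (-3 - (1)·0.167 - (-4)·0.600) / (7) = -0.110
  x2 = (0 - (2)·0.000 - (-1)·0.600) / (-6) = -0.100
  x3 = (6 - (1)·0.000 - (2)·0.167) / (5) = 1.133
Change: (-0.110, -0.267, 0.533) → max |·| = 0.533

0.533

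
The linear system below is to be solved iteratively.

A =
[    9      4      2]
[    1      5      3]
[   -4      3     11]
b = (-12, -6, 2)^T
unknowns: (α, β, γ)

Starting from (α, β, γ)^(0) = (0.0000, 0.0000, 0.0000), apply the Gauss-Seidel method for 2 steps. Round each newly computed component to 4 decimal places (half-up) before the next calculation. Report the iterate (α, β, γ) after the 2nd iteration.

(-0.9078, -0.9893, 0.1215)

Iteration 1:
  α = (-12 - (4)·0.0000 - (2)·0.0000) / (9) = -1.3333
  β = (-6 - (1)·-1.3333 - (3)·0.0000) / (5) = -0.9333
  γ = (2 - (-4)·-1.3333 - (3)·-0.9333) / (11) = -0.0485
Iteration 2:
  α = (-12 - (4)·-0.9333 - (2)·-0.0485) / (9) = -0.9078
  β = (-6 - (1)·-0.9078 - (3)·-0.0485) / (5) = -0.9893
  γ = (2 - (-4)·-0.9078 - (3)·-0.9893) / (11) = 0.1215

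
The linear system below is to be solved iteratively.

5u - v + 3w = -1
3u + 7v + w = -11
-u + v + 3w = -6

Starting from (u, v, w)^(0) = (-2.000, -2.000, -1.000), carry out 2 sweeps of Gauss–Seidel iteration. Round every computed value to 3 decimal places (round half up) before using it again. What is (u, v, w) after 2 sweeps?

(0.429, -1.538, -1.344)

Iteration 1:
  u = (-1 - (-1)·-2.000 - (3)·-1.000) / (5) = 0.000
  v = (-11 - (3)·0.000 - (1)·-1.000) / (7) = -1.429
  w = (-6 - (-1)·0.000 - (1)·-1.429) / (3) = -1.524
Iteration 2:
  u = (-1 - (-1)·-1.429 - (3)·-1.524) / (5) = 0.429
  v = (-11 - (3)·0.429 - (1)·-1.524) / (7) = -1.538
  w = (-6 - (-1)·0.429 - (1)·-1.538) / (3) = -1.344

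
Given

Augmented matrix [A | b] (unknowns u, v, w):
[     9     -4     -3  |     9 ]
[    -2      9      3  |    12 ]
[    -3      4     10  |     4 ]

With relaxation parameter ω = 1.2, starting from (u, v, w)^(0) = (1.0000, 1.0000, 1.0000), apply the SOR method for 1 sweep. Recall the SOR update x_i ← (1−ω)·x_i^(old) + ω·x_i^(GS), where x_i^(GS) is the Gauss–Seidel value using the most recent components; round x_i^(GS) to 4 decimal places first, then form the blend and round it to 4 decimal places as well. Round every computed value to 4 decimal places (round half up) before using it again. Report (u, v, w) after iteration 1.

Iteration 1:
  u: GS value = (9 - (-4)·1.0000 - (-3)·1.0000) / (9) = 1.7778;  u ← (1−ω)·1.0000 + ω·1.7778 = 1.9334
  v: GS value = (12 - (-2)·1.9334 - (3)·1.0000) / (9) = 1.4296;  v ← (1−ω)·1.0000 + ω·1.4296 = 1.5155
  w: GS value = (4 - (-3)·1.9334 - (4)·1.5155) / (10) = 0.3738;  w ← (1−ω)·1.0000 + ω·0.3738 = 0.2486

(1.9334, 1.5155, 0.2486)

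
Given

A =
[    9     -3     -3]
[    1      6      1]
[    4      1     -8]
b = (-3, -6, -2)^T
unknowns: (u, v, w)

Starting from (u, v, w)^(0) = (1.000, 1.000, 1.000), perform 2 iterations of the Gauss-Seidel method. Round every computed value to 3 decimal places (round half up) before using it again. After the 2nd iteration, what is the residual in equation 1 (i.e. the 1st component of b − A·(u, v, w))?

Iteration 1:
  u = (-3 - (-3)·1.000 - (-3)·1.000) / (9) = 0.333
  v = (-6 - (1)·0.333 - (1)·1.000) / (6) = -1.222
  w = (-2 - (4)·0.333 - (1)·-1.222) / (-8) = 0.264
Iteration 2:
  u = (-3 - (-3)·-1.222 - (-3)·0.264) / (9) = -0.653
  v = (-6 - (1)·-0.653 - (1)·0.264) / (6) = -0.935
  w = (-2 - (4)·-0.653 - (1)·-0.935) / (-8) = -0.193
Residual b − A·x = (-0.507, 0.456, 0.003)

-0.507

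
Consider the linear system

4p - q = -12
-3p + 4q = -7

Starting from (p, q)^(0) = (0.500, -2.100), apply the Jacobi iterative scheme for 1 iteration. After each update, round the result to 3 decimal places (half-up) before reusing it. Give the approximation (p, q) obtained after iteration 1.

(-3.525, -1.375)

Iteration 1:
  p = (-12 - (-1)·-2.100) / (4) = -3.525
  q = (-7 - (-3)·0.500) / (4) = -1.375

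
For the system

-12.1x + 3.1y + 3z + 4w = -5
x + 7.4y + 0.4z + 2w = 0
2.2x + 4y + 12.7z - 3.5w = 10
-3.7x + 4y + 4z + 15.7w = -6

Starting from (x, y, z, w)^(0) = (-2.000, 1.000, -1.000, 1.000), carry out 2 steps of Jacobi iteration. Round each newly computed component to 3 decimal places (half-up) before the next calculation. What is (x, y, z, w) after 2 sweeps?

(0.416, 0.070, 0.405, -0.497)

Iteration 1:
  x = (-5 - (3.1)·1.000 - (3)·-1.000 - (4)·1.000) / (-12.1) = 0.752
  y = (0 - (1)·-2.000 - (0.4)·-1.000 - (2)·1.000) / (7.4) = 0.054
  z = (10 - (2.2)·-2.000 - (4)·1.000 - (-3.5)·1.000) / (12.7) = 1.094
  w = (-6 - (-3.7)·-2.000 - (4)·1.000 - (4)·-1.000) / (15.7) = -0.854
Iteration 2:
  x = (-5 - (3.1)·0.054 - (3)·1.094 - (4)·-0.854) / (-12.1) = 0.416
  y = (0 - (1)·0.752 - (0.4)·1.094 - (2)·-0.854) / (7.4) = 0.070
  z = (10 - (2.2)·0.752 - (4)·0.054 - (-3.5)·-0.854) / (12.7) = 0.405
  w = (-6 - (-3.7)·0.752 - (4)·0.054 - (4)·1.094) / (15.7) = -0.497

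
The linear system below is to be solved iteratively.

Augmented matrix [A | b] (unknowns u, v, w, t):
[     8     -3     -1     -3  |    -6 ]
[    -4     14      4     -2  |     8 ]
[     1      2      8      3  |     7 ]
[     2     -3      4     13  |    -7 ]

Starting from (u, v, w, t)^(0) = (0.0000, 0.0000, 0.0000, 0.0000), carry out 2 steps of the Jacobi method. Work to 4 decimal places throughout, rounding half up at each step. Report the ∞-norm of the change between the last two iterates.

0.5412

Iteration 1:
  u = (-6 - (-3)·0.0000 - (-1)·0.0000 - (-3)·0.0000) / (8) = -0.7500
  v = (8 - (-4)·0.0000 - (4)·0.0000 - (-2)·0.0000) / (14) = 0.5714
  w = (7 - (1)·0.0000 - (2)·0.0000 - (3)·0.0000) / (8) = 0.8750
  t = (-7 - (2)·0.0000 - (-3)·0.0000 - (4)·0.0000) / (13) = -0.5385
Iteration 2:
  u = (-6 - (-3)·0.5714 - (-1)·0.8750 - (-3)·-0.5385) / (8) = -0.6283
  v = (8 - (-4)·-0.7500 - (4)·0.8750 - (-2)·-0.5385) / (14) = 0.0302
  w = (7 - (1)·-0.7500 - (2)·0.5714 - (3)·-0.5385) / (8) = 1.0278
  t = (-7 - (2)·-0.7500 - (-3)·0.5714 - (4)·0.8750) / (13) = -0.5604
Change: (0.1217, -0.5412, 0.1528, -0.0219) → max |·| = 0.5412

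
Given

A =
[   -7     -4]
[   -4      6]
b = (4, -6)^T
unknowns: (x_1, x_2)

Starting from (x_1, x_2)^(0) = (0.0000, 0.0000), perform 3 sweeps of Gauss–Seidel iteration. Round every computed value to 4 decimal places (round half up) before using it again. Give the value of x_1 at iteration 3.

-0.0829

Iteration 1:
  x_1 = (4 - (-4)·0.0000) / (-7) = -0.5714
  x_2 = (-6 - (-4)·-0.5714) / (6) = -1.3809
Iteration 2:
  x_1 = (4 - (-4)·-1.3809) / (-7) = 0.2177
  x_2 = (-6 - (-4)·0.2177) / (6) = -0.8549
Iteration 3:
  x_1 = (4 - (-4)·-0.8549) / (-7) = -0.0829
  x_2 = (-6 - (-4)·-0.0829) / (6) = -1.0553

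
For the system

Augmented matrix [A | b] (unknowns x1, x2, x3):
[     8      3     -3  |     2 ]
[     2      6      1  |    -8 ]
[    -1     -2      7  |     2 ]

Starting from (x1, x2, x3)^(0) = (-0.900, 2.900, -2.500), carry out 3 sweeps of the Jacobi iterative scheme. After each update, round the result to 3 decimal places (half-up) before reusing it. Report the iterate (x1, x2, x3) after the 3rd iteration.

(0.536, -1.593, 0.148)

Iteration 1:
  x1 = (2 - (3)·2.900 - (-3)·-2.500) / (8) = -1.775
  x2 = (-8 - (2)·-0.900 - (1)·-2.500) / (6) = -0.617
  x3 = (2 - (-1)·-0.900 - (-2)·2.900) / (7) = 0.986
Iteration 2:
  x1 = (2 - (3)·-0.617 - (-3)·0.986) / (8) = 0.851
  x2 = (-8 - (2)·-1.775 - (1)·0.986) / (6) = -0.906
  x3 = (2 - (-1)·-1.775 - (-2)·-0.617) / (7) = -0.144
Iteration 3:
  x1 = (2 - (3)·-0.906 - (-3)·-0.144) / (8) = 0.536
  x2 = (-8 - (2)·0.851 - (1)·-0.144) / (6) = -1.593
  x3 = (2 - (-1)·0.851 - (-2)·-0.906) / (7) = 0.148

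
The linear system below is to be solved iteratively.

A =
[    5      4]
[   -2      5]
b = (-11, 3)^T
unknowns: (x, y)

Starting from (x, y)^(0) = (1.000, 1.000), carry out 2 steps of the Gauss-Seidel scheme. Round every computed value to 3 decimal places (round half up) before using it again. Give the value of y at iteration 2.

-0.088

Iteration 1:
  x = (-11 - (4)·1.000) / (5) = -3.000
  y = (3 - (-2)·-3.000) / (5) = -0.600
Iteration 2:
  x = (-11 - (4)·-0.600) / (5) = -1.720
  y = (3 - (-2)·-1.720) / (5) = -0.088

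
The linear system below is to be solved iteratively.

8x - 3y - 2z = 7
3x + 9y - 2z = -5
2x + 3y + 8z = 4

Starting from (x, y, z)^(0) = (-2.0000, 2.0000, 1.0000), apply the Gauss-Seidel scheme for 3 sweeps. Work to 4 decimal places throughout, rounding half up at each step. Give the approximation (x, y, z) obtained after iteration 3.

(0.7723, -0.6799, 0.5619)

Iteration 1:
  x = (7 - (-3)·2.0000 - (-2)·1.0000) / (8) = 1.8750
  y = (-5 - (3)·1.8750 - (-2)·1.0000) / (9) = -0.9583
  z = (4 - (2)·1.8750 - (3)·-0.9583) / (8) = 0.3906
Iteration 2:
  x = (7 - (-3)·-0.9583 - (-2)·0.3906) / (8) = 0.6133
  y = (-5 - (3)·0.6133 - (-2)·0.3906) / (9) = -0.6732
  z = (4 - (2)·0.6133 - (3)·-0.6732) / (8) = 0.5991
Iteration 3:
  x = (7 - (-3)·-0.6732 - (-2)·0.5991) / (8) = 0.7723
  y = (-5 - (3)·0.7723 - (-2)·0.5991) / (9) = -0.6799
  z = (4 - (2)·0.7723 - (3)·-0.6799) / (8) = 0.5619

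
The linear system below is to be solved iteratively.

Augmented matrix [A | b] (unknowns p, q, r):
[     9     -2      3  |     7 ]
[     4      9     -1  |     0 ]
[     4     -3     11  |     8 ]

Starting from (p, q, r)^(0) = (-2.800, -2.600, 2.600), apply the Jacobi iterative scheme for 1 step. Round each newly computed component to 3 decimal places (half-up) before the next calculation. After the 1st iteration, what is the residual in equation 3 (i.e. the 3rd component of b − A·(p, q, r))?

Iteration 1:
  p = (7 - (-2)·-2.600 - (3)·2.600) / (9) = -0.667
  q = (0 - (4)·-2.800 - (-1)·2.600) / (9) = 1.533
  r = (8 - (4)·-2.800 - (-3)·-2.600) / (11) = 1.036
Residual b − A·x = (12.961, -10.093, 3.871)

3.871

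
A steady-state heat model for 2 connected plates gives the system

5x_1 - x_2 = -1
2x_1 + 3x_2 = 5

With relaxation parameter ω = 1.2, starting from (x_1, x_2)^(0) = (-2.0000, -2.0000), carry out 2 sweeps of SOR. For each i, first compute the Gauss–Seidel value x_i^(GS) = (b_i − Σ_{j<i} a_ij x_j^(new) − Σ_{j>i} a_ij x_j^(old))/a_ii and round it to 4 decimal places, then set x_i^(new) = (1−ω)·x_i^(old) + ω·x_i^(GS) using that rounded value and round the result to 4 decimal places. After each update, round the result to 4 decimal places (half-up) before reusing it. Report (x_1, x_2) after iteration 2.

(0.4614, 1.0997)

Iteration 1:
  x_1: GS value = (-1 - (-1)·-2.0000) / (5) = -0.6000;  x_1 ← (1−ω)·-2.0000 + ω·-0.6000 = -0.3200
  x_2: GS value = (5 - (2)·-0.3200) / (3) = 1.8800;  x_2 ← (1−ω)·-2.0000 + ω·1.8800 = 2.6560
Iteration 2:
  x_1: GS value = (-1 - (-1)·2.6560) / (5) = 0.3312;  x_1 ← (1−ω)·-0.3200 + ω·0.3312 = 0.4614
  x_2: GS value = (5 - (2)·0.4614) / (3) = 1.3591;  x_2 ← (1−ω)·2.6560 + ω·1.3591 = 1.0997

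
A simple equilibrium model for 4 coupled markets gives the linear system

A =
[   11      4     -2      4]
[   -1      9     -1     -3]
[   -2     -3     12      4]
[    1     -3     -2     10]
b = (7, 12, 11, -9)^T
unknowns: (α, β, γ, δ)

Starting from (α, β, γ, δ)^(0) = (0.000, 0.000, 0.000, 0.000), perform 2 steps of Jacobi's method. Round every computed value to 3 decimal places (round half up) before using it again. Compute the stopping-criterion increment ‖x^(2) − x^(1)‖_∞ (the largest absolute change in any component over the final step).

Iteration 1:
  α = (7 - (4)·0.000 - (-2)·0.000 - (4)·0.000) / (11) = 0.636
  β = (12 - (-1)·0.000 - (-1)·0.000 - (-3)·0.000) / (9) = 1.333
  γ = (11 - (-2)·0.000 - (-3)·0.000 - (4)·0.000) / (12) = 0.917
  δ = (-9 - (1)·0.000 - (-3)·0.000 - (-2)·0.000) / (10) = -0.900
Iteration 2:
  α = (7 - (4)·1.333 - (-2)·0.917 - (4)·-0.900) / (11) = 0.646
  β = (12 - (-1)·0.636 - (-1)·0.917 - (-3)·-0.900) / (9) = 1.206
  γ = (11 - (-2)·0.636 - (-3)·1.333 - (4)·-0.900) / (12) = 1.656
  δ = (-9 - (1)·0.636 - (-3)·1.333 - (-2)·0.917) / (10) = -0.380
Change: (0.010, -0.127, 0.739, 0.520) → max |·| = 0.739

0.739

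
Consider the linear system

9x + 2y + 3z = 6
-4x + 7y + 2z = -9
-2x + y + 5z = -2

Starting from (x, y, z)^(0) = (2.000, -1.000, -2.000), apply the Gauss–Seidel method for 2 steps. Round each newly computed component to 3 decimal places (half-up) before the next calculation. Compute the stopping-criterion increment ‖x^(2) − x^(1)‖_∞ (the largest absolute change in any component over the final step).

Iteration 1:
  x = (6 - (2)·-1.000 - (3)·-2.000) / (9) = 1.556
  y = (-9 - (-4)·1.556 - (2)·-2.000) / (7) = 0.175
  z = (-2 - (-2)·1.556 - (1)·0.175) / (5) = 0.187
Iteration 2:
  x = (6 - (2)·0.175 - (3)·0.187) / (9) = 0.565
  y = (-9 - (-4)·0.565 - (2)·0.187) / (7) = -1.016
  z = (-2 - (-2)·0.565 - (1)·-1.016) / (5) = 0.029
Change: (-0.991, -1.191, -0.158) → max |·| = 1.191

1.191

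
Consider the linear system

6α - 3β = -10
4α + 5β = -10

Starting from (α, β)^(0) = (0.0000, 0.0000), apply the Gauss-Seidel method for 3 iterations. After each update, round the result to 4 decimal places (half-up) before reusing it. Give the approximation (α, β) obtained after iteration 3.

Iteration 1:
  α = (-10 - (-3)·0.0000) / (6) = -1.6667
  β = (-10 - (4)·-1.6667) / (5) = -0.6666
Iteration 2:
  α = (-10 - (-3)·-0.6666) / (6) = -2.0000
  β = (-10 - (4)·-2.0000) / (5) = -0.4000
Iteration 3:
  α = (-10 - (-3)·-0.4000) / (6) = -1.8667
  β = (-10 - (4)·-1.8667) / (5) = -0.5066

(-1.8667, -0.5066)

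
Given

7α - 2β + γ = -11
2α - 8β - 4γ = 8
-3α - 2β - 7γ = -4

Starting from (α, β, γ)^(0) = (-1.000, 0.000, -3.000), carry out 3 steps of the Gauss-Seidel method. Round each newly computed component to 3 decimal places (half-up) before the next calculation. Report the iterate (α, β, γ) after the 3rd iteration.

Iteration 1:
  α = (-11 - (-2)·0.000 - (1)·-3.000) / (7) = -1.143
  β = (8 - (2)·-1.143 - (-4)·-3.000) / (-8) = 0.214
  γ = (-4 - (-3)·-1.143 - (-2)·0.214) / (-7) = 1.000
Iteration 2:
  α = (-11 - (-2)·0.214 - (1)·1.000) / (7) = -1.653
  β = (8 - (2)·-1.653 - (-4)·1.000) / (-8) = -1.913
  γ = (-4 - (-3)·-1.653 - (-2)·-1.913) / (-7) = 1.826
Iteration 3:
  α = (-11 - (-2)·-1.913 - (1)·1.826) / (7) = -2.379
  β = (8 - (2)·-2.379 - (-4)·1.826) / (-8) = -2.508
  γ = (-4 - (-3)·-2.379 - (-2)·-2.508) / (-7) = 2.308

(-2.379, -2.508, 2.308)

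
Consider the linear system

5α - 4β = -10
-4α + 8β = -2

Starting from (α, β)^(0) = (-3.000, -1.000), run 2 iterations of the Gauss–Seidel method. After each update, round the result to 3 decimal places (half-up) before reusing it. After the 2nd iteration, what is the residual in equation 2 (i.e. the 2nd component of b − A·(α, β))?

0.000

Iteration 1:
  α = (-10 - (-4)·-1.000) / (5) = -2.800
  β = (-2 - (-4)·-2.800) / (8) = -1.650
Iteration 2:
  α = (-10 - (-4)·-1.650) / (5) = -3.320
  β = (-2 - (-4)·-3.320) / (8) = -1.910
Residual b − A·x = (-1.040, 0.000)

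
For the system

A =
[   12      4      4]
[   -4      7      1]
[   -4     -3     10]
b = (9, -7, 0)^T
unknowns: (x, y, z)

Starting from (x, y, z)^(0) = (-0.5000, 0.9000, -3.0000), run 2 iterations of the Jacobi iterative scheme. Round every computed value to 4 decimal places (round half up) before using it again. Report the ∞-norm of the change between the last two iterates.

0.6757

Iteration 1:
  x = (9 - (4)·0.9000 - (4)·-3.0000) / (12) = 1.4500
  y = (-7 - (-4)·-0.5000 - (1)·-3.0000) / (7) = -0.8571
  z = (0 - (-4)·-0.5000 - (-3)·0.9000) / (10) = 0.0700
Iteration 2:
  x = (9 - (4)·-0.8571 - (4)·0.0700) / (12) = 1.0124
  y = (-7 - (-4)·1.4500 - (1)·0.0700) / (7) = -0.1814
  z = (0 - (-4)·1.4500 - (-3)·-0.8571) / (10) = 0.3229
Change: (-0.4376, 0.6757, 0.2529) → max |·| = 0.6757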